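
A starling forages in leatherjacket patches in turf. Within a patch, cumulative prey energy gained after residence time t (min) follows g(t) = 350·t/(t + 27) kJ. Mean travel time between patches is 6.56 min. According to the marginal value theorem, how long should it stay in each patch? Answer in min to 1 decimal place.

By the marginal value theorem, leave when the instantaneous gain rate g'(t) equals the habitat-wide average g(t)/(T + t).
g'(t) = 350·27/(t + 27)². Setting 350·27/(t+27)² = 350t/[(t+27)(6.56+t)] gives 27(6.56+t) = t(t+27), so t² = 27×6.56 = 177.1.
t* = √177.1 = 13.31 min.

13.3 min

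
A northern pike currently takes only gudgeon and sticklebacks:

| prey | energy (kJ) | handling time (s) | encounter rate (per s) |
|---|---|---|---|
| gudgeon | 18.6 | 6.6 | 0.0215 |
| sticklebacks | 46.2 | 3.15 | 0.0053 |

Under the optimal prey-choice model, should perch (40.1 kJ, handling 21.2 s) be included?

Intake rate on the current diet: R = (0.0215×18.6 + 0.0053×46.2) / (1 + 0.0215×6.6 + 0.0053×3.15) = 0.6448/1.159 = 0.5565 kJ/s.
perch: E/h = 40.1/21.2 = 1.892 kJ/s.
1.892 > 0.5565, so adding perch raises the average — include it.

Yes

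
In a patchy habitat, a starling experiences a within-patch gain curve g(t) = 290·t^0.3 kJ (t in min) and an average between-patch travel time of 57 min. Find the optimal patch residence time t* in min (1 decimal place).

Optimal t* satisfies g'(t*) = g(t*)/(T + t*).
g'(t) = 0.3·290·t^-0.7. Setting 0.3·290·t^-0.7 = 290·t^0.3/(57+t) gives 0.3(57+t) = t, so 0.70·t = 0.3×57.
t* = 0.3×57/0.70 = 24.43 min.

24.4 min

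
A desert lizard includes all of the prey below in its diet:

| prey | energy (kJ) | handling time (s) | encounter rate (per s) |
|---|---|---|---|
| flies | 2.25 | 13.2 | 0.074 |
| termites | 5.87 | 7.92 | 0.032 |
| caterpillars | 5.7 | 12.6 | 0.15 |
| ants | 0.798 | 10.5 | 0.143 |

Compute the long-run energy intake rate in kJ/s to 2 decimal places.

0.24 kJ/s

R = (0.074×2.25 + 0.032×5.87 + 0.15×5.7 + 0.143×0.798) / (1 + 0.074×13.2 + 0.032×7.92 + 0.15×12.6 + 0.143×10.5) = 1.323/5.622 = 0.2354 kJ/s.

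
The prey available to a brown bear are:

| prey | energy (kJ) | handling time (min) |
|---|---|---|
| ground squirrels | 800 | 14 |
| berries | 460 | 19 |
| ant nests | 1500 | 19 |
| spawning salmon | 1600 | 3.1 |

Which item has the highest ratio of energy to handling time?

Profitability E/h (kJ/min): ground squirrels = 800/14 = 57.1, berries = 460/19 = 24.2, ant nests = 1500/19 = 78.9, spawning salmon = 1600/3.1 = 516.
Ranked: spawning salmon > ant nests > ground squirrels > berries.

spawning salmon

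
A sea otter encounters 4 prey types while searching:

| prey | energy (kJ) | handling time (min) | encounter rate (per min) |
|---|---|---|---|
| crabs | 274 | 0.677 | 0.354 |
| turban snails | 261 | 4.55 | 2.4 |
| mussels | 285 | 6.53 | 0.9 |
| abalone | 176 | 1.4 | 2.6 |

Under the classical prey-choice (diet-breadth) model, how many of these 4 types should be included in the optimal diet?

2

Rank by E/h (kJ/min): crabs 405, abalone 126, turban snails 57.4, mussels 43.6. Include each in turn until the next type's E/h falls below the running intake rate.
Rate on top 1: 78.24. abalone: 126 > 78.24 → include.
Rate on top 2: 113.7. turban snails: 57.4 < 113.7 → exclude; stop.
Optimal diet: crabs, abalone — 2 of 4 types.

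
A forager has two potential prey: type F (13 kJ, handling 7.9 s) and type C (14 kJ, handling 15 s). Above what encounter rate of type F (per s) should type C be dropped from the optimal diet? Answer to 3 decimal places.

Drop type C once their profitability E₂/h₂ falls below the rate achievable on type F alone: E₂/h₂ = λE₁/(1 + λh₁).
Solve for λ: λE₁h₂ = E₂(1 + λh₁) → λ(E₁h₂ − E₂h₁) = E₂ → λ = E₂/(E₁h₂ − E₂h₁).
λ = 14/(13×15 − 14×7.9) = 14/84.4 = 0.1659 per s.

0.166 per s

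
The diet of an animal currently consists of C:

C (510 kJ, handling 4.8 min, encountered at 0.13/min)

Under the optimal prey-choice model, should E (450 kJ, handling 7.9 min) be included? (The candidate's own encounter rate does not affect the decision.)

Yes

On C alone, R = ΣλE/(1+Σλh) = 66.3/1.624 = 40.83 kJ/min.
Profitability of E: 450/7.9 = 56.96 kJ/min.
56.96 > 40.83, so adding E raises the average — include it.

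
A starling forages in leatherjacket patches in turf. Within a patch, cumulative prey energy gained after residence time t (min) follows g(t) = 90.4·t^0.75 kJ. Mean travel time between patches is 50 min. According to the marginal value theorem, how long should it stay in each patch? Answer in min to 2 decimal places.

Maximise g(t)/(T+t): set derivative to zero → g'(t)(T+t) = g(t).
g'(t) = 0.75·90.4·t^-0.25. Setting 0.75·90.4·t^-0.25 = 90.4·t^0.75/(50+t) gives 0.75(50+t) = t, so 0.25·t = 0.75×50.
t* = 0.75×50/0.25 = 150 min.

150.00 min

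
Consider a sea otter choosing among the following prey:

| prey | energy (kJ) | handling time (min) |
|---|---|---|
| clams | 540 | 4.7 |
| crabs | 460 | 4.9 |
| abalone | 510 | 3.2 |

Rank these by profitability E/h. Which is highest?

In descending order of E/h:
abalone: 510/3.2 = 159 kJ/min
clams: 540/4.7 = 115 kJ/min
crabs: 460/4.9 = 93.9 kJ/min

abalone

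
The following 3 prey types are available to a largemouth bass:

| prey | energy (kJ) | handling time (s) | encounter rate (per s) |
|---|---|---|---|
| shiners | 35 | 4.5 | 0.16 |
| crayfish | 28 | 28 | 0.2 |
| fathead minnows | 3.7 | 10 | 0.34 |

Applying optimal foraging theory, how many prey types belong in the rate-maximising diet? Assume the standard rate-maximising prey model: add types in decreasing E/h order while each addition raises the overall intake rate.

Profitabilities (E/h, kJ/s): shiners 7.78, crayfish 1, fathead minnows 0.37. Add prey in this order while the next type's profitability exceeds the intake rate on those already taken.
Rate on top 1: 3.256. crayfish: 1 < 3.256 → exclude; stop.
Optimal diet: shiners — 1 of 3 types.

1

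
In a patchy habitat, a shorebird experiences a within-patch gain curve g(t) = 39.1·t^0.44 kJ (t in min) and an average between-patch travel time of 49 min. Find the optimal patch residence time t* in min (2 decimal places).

By the marginal value theorem, leave when the instantaneous gain rate g'(t) equals the habitat-wide average g(t)/(T + t).
g'(t) = 0.44·39.1·t^-0.56. Setting 0.44·39.1·t^-0.56 = 39.1·t^0.44/(49+t) gives 0.44(49+t) = t, so 0.56·t = 0.44×49.
t* = 0.44×49/0.56 = 38.5 min.

38.50 min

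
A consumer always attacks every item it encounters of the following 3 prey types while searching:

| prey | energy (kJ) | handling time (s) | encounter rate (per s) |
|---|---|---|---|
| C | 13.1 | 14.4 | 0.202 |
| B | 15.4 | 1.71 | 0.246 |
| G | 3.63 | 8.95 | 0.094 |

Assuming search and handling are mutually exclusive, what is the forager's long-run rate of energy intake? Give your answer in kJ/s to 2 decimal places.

R = Σλ_iE_i / (1 + Σλ_ih_i)
Numerator: 0.202×13.1 + 0.246×15.4 + 0.094×3.63 = 6.776
Denominator: 1 + 0.202×14.4 + 0.246×1.71 + 0.094×8.95 = 5.171
R = 6.776/5.171 = 1.31 kJ/s

1.31 kJ/s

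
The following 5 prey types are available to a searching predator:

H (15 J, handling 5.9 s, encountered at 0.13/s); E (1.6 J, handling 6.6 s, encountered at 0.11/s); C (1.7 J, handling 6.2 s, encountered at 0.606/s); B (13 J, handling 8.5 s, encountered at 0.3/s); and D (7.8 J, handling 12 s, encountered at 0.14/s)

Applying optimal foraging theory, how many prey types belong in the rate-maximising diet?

2

Rank by E/h (J/s): H 2.54, B 1.53, D 0.65, C 0.274, E 0.242. Include each in turn until the next type's E/h falls below the running intake rate.
Rate on top 1: 1.104. B: 1.53 > 1.104 → include.
Rate on top 2: 1.355. D: 0.65 < 1.355 → exclude; stop.
Optimal diet: H, B — 2 of 5 types.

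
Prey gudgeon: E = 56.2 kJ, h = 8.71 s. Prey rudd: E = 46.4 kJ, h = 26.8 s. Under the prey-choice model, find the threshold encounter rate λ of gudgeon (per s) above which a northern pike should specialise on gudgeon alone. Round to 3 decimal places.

0.042 per s

The zero-one rule: include rudd iff E₂/h₂ > λE₁/(1+λh₁). Equality gives the switch point.
λE₁h₂ = E₂ + λE₂h₁ ⇒ λ = E₂/(E₁h₂ − E₂h₁) = 46.4/(1506 − 404.1) = 0.0421 per s.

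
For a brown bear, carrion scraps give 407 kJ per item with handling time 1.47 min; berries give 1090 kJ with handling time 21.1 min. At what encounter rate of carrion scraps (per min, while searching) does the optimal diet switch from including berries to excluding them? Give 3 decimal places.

At the threshold, the rate on carrion scraps alone equals the profitability of berries: λ·407/(1 + λ·1.47) = 1090/21.1 = 51.66.
Rearranging, λ(407 − 51.66×1.47) = 51.66, so λ = 51.66/331.1 = 0.156 per min.

0.156 per min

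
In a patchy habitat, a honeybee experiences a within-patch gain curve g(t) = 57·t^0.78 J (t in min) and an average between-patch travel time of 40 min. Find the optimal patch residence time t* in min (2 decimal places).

Maximise g(t)/(T+t): set derivative to zero → g'(t)(T+t) = g(t).
g'(t) = 0.78·57·t^-0.22. Setting 0.78·57·t^-0.22 = 57·t^0.78/(40+t) gives 0.78(40+t) = t, so 0.22·t = 0.78×40.
t* = 0.78×40/0.22 = 141.8 min.

141.82 min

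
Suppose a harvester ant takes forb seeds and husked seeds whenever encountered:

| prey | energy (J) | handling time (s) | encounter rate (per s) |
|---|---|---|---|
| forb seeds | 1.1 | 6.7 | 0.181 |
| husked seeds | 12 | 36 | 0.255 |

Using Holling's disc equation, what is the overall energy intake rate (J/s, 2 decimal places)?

R = (0.181×1.1 + 0.255×12) / (1 + 0.181×6.7 + 0.255×36) = 3.259/11.39 = 0.2861 J/s.

0.29 J/s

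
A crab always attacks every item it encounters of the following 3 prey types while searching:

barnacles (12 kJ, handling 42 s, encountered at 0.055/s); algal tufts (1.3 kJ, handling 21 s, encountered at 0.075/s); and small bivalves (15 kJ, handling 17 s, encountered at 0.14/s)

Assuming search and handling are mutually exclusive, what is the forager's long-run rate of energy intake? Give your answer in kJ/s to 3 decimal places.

0.393 kJ/s

R = (0.055×12 + 0.075×1.3 + 0.14×15) / (1 + 0.055×42 + 0.075×21 + 0.14×17) = 2.857/7.265 = 0.3933 kJ/s.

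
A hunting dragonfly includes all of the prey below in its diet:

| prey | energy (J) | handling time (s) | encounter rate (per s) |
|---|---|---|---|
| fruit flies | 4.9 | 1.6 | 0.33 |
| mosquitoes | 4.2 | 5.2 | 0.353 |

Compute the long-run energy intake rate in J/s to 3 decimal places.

R = (0.33×4.9 + 0.353×4.2) / (1 + 0.33×1.6 + 0.353×5.2) = 3.1/3.364 = 0.9215 J/s.

0.922 J/s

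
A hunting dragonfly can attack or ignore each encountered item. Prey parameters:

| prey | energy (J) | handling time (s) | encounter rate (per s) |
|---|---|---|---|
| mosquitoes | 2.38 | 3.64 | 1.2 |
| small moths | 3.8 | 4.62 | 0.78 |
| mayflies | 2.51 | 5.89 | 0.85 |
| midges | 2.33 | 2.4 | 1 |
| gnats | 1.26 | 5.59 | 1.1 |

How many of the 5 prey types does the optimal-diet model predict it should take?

2

Profitabilities (E/h, J/s): midges 0.971, small moths 0.823, mosquitoes 0.654, mayflies 0.426, gnats 0.225. Add prey in this order while the next type's profitability exceeds the intake rate on those already taken.
Rate on top 1: 0.6853. small moths: 0.823 > 0.6853 → include.
Rate on top 2: 0.7559. mosquitoes: 0.654 < 0.7559 → exclude; stop.
Optimal diet: midges, small moths — 2 of 5 types.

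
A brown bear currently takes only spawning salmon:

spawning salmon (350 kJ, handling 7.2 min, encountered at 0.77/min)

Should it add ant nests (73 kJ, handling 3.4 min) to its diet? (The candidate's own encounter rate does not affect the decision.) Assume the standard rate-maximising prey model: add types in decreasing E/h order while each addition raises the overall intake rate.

No

On spawning salmon alone, R = ΣλE/(1+Σλh) = 269.5/6.544 = 41.18 kJ/min.
ant nests: E/h = 73/3.4 = 21.47 kJ/min.
21.47 < 41.18, so adding ant nests would lower the average — exclude it.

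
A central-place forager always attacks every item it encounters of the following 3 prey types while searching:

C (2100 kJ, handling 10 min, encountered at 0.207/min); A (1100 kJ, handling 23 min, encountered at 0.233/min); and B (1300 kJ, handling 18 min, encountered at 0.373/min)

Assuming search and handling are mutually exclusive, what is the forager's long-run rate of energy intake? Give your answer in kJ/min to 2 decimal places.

R = Σλ_iE_i / (1 + Σλ_ih_i)
Numerator: 0.207×2100 + 0.233×1100 + 0.373×1300 = 1176
Denominator: 1 + 0.207×10 + 0.233×23 + 0.373×18 = 15.14
R = 1176/15.14 = 77.65 kJ/min

77.65 kJ/min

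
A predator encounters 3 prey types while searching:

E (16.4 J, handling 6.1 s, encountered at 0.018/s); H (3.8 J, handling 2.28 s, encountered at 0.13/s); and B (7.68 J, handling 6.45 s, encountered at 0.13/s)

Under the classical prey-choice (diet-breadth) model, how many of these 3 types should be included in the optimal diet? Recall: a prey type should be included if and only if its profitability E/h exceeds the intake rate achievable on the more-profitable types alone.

3

Rank by E/h (J/s): E 2.69, H 1.67, B 1.19. Include each in turn until the next type's E/h falls below the running intake rate.
Rate on top 1: 0.266. H: 1.67 > 0.266 → include.
Rate on top 2: 0.5612. B: 1.19 > 0.5612 → include.
Optimal diet: E, H, B — 3 of 3 types.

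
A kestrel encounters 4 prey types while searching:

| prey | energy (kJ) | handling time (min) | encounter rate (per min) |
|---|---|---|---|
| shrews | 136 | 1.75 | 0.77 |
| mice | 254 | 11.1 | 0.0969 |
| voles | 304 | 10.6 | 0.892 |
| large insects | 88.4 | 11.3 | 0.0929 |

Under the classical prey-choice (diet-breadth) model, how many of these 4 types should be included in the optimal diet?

Profitabilities (E/h, kJ/min): shrews 77.7, voles 28.7, mice 22.9, large insects 7.82. Add prey in this order while the next type's profitability exceeds the intake rate on those already taken.
Rate on top 1: 44.61. voles: 28.7 < 44.61 → exclude; stop.
Optimal diet: shrews — 1 of 4 types.

1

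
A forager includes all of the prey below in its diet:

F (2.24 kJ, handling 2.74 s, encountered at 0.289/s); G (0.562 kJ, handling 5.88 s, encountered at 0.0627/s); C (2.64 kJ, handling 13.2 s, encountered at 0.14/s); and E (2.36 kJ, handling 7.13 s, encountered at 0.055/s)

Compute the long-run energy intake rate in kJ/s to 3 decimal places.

R = (0.289×2.24 + 0.0627×0.562 + 0.14×2.64 + 0.055×2.36) / (1 + 0.289×2.74 + 0.0627×5.88 + 0.14×13.2 + 0.055×7.13) = 1.182/4.401 = 0.2686 kJ/s.

0.269 kJ/s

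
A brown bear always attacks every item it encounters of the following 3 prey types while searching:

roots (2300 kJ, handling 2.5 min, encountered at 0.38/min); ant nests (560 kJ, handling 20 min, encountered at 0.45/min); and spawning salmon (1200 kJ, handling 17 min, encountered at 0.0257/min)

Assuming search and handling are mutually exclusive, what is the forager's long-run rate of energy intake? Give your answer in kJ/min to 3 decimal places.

101.594 kJ/min

R = (0.38×2300 + 0.45×560 + 0.0257×1200) / (1 + 0.38×2.5 + 0.45×20 + 0.0257×17) = 1157/11.39 = 101.6 kJ/min.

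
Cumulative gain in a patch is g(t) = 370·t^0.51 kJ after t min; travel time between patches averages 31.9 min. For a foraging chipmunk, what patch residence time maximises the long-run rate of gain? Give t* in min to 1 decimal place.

33.2 min

Optimal t* satisfies g'(t*) = g(t*)/(T + t*).
g'(t) = 0.51·370·t^-0.49. Setting 0.51·370·t^-0.49 = 370·t^0.51/(31.9+t) gives 0.51(31.9+t) = t, so 0.49·t = 0.51×31.9.
t* = 0.51×31.9/0.49 = 33.2 min.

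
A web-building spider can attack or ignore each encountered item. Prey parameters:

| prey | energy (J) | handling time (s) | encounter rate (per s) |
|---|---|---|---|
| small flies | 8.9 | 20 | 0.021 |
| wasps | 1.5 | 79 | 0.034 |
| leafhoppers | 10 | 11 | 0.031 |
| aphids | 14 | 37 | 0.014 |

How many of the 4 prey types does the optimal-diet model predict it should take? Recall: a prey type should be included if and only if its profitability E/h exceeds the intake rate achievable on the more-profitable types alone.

Profitabilities (E/h, J/s): leafhoppers 0.909, small flies 0.445, aphids 0.378, wasps 0.019. Add prey in this order while the next type's profitability exceeds the intake rate on those already taken.
Rate on top 1: 0.2312. small flies: 0.445 > 0.2312 → include.
Rate on top 2: 0.2822. aphids: 0.378 > 0.2822 → include.
Rate on top 3: 0.304. wasps: 0.019 < 0.304 → exclude; stop.
Optimal diet: leafhoppers, small flies, aphids — 3 of 4 types.

3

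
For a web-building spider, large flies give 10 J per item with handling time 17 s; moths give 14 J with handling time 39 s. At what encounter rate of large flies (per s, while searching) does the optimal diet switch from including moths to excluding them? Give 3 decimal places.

0.092 per s

At the threshold, the rate on large flies alone equals the profitability of moths: λ·10/(1 + λ·17) = 14/39 = 0.359.
Rearranging, λ(10 − 0.359×17) = 0.359, so λ = 0.359/3.897 = 0.09211 per s.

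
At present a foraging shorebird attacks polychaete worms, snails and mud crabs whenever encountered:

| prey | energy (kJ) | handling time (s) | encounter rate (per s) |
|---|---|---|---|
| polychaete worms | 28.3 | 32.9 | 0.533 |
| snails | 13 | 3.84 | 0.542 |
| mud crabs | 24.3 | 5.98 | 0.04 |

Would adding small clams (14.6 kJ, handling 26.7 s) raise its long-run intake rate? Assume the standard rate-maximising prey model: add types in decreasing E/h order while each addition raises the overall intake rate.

No

On polychaete worms, snails and mud crabs alone, R = ΣλE/(1+Σλh) = 23.1/20.86 = 1.108 kJ/s.
small clams: E/h = 14.6/26.7 = 0.5468 kJ/s.
Since 0.5468 < R, time spent handling small clams is better spent searching.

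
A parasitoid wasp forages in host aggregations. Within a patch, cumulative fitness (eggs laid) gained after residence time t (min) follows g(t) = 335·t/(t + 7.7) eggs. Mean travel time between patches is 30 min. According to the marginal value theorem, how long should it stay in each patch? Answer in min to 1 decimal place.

15.2 min

Maximise g(t)/(T+t): set derivative to zero → g'(t)(T+t) = g(t).
g'(t) = 335·7.7/(t + 7.7)². Setting 335·7.7/(t+7.7)² = 335t/[(t+7.7)(30+t)] gives 7.7(30+t) = t(t+7.7), so t² = 7.7×30 = 231.
t* = √231 = 15.2 min.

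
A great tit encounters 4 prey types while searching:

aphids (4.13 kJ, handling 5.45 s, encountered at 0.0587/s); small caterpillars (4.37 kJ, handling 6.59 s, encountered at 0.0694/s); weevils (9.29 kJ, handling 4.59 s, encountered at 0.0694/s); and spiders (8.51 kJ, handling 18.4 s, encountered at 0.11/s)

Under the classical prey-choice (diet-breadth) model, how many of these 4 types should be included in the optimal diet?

Profitabilities (E/h, kJ/s): weevils 2.02, aphids 0.758, small caterpillars 0.663, spiders 0.463. Add prey in this order while the next type's profitability exceeds the intake rate on those already taken.
Rate on top 1: 0.489. aphids: 0.758 > 0.489 → include.
Rate on top 2: 0.5415. small caterpillars: 0.663 > 0.5415 → include.
Rate on top 3: 0.568. spiders: 0.463 < 0.568 → exclude; stop.
Optimal diet: weevils, aphids, small caterpillars — 3 of 4 types.

3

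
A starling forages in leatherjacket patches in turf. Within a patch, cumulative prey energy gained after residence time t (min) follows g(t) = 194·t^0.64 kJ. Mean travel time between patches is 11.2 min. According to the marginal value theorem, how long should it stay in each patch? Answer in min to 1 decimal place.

19.9 min

Optimal t* satisfies g'(t*) = g(t*)/(T + t*).
g'(t) = 0.64·194·t^-0.36. Setting 0.64·194·t^-0.36 = 194·t^0.64/(11.2+t) gives 0.64(11.2+t) = t, so 0.36·t = 0.64×11.2.
t* = 0.64×11.2/0.36 = 19.91 min.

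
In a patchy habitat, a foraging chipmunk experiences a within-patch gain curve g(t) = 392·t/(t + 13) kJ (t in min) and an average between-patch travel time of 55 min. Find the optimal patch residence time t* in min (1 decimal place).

26.7 min

Optimal t* satisfies g'(t*) = g(t*)/(T + t*).
g'(t) = 392·13/(t + 13)². Setting 392·13/(t+13)² = 392t/[(t+13)(55+t)] gives 13(55+t) = t(t+13), so t² = 13×55 = 715.
t* = √715 = 26.74 min.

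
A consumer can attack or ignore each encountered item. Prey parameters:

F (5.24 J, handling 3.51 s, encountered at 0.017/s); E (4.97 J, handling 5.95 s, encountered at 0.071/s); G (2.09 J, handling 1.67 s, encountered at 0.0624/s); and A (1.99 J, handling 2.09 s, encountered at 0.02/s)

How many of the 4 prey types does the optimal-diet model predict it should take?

Rank by E/h (J/s): F 1.49, G 1.25, A 0.952, E 0.835. Include each in turn until the next type's E/h falls below the running intake rate.
Rate on top 1: 0.08406. G: 1.25 > 0.08406 → include.
Rate on top 2: 0.1886. A: 0.952 > 0.1886 → include.
Rate on top 3: 0.2151. E: 0.835 > 0.2151 → include.
Optimal diet: F, G, A, E — 4 of 4 types.

4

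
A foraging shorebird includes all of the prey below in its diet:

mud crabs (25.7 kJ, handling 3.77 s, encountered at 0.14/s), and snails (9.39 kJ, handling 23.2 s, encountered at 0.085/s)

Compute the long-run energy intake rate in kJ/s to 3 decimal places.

R = Σλ_iE_i / (1 + Σλ_ih_i)
Numerator: 0.14×25.7 + 0.085×9.39 = 4.396
Denominator: 1 + 0.14×3.77 + 0.085×23.2 = 3.5
R = 4.396/3.5 = 1.256 kJ/s

1.256 kJ/s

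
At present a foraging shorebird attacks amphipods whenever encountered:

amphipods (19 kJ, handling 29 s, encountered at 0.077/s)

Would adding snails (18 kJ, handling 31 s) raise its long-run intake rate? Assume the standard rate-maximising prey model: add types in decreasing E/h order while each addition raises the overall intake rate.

Yes

On amphipods alone, R = ΣλE/(1+Σλh) = 1.463/3.233 = 0.4525 kJ/s.
snails: E/h = 18/31 = 0.5806 kJ/s.
0.5806 > 0.4525, so adding snails raises the average — include it.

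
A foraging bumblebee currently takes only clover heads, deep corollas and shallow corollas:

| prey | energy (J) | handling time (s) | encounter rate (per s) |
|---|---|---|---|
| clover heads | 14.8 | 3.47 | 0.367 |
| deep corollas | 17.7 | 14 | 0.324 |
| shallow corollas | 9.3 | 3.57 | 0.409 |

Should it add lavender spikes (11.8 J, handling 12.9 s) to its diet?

Intake rate on the current diet: R = (0.367×14.8 + 0.324×17.7 + 0.409×9.3) / (1 + 0.367×3.47 + 0.324×14 + 0.409×3.57) = 14.97/8.27 = 1.81 J/s.
Profitability of lavender spikes: 11.8/12.9 = 0.9147 J/s.
Since 0.9147 < R, time spent handling lavender spikes is better spent searching.

No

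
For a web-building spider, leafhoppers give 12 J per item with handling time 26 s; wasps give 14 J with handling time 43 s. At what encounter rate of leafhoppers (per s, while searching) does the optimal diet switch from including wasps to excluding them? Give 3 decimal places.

The zero-one rule: include wasps iff E₂/h₂ > λE₁/(1+λh₁). Equality gives the switch point.
λE₁h₂ = E₂ + λE₂h₁ ⇒ λ = E₂/(E₁h₂ − E₂h₁) = 14/(516 − 364) = 0.09211 per s.

0.092 per s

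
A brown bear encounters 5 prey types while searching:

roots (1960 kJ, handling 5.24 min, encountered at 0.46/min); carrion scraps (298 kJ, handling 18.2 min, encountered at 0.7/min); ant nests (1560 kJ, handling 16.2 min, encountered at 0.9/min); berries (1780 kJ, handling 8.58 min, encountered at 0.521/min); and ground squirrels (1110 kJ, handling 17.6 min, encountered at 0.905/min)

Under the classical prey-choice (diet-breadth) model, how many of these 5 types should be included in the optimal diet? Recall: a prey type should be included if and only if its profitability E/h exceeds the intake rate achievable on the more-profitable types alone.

Rank by E/h (kJ/min): roots 374, berries 207, ant nests 96.3, ground squirrels 63.1, carrion scraps 16.4. Include each in turn until the next type's E/h falls below the running intake rate.
Rate on top 1: 264.4. berries: 207 < 264.4 → exclude; stop.
Optimal diet: roots — 1 of 5 types.

1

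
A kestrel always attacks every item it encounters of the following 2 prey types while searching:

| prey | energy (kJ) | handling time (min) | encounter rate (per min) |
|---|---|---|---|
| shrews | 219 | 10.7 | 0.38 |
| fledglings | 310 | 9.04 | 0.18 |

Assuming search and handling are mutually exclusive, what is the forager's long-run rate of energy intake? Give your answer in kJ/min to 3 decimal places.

R = Σλ_iE_i / (1 + Σλ_ih_i)
Numerator: 0.38×219 + 0.18×310 = 139
Denominator: 1 + 0.38×10.7 + 0.18×9.04 = 6.693
R = 139/6.693 = 20.77 kJ/min

20.770 kJ/min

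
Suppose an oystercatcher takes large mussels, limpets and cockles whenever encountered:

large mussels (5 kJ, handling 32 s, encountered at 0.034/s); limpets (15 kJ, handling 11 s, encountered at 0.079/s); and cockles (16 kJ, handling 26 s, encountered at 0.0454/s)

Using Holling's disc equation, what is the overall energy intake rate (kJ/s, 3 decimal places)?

Energy encountered per unit search time: 0.034×5 + 0.079×15 + 0.0454×16 = 2.081 kJ/s.
Handling time per unit search time: 0.034×32 + 0.079×11 + 0.0454×26 = 3.137.
Rate = 2.081/(1 + 3.137) = 0.5031 kJ/s.

0.503 kJ/s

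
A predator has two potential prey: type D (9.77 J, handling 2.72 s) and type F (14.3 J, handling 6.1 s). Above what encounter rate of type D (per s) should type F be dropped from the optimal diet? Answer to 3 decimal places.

0.691 per s

Drop type F once their profitability E₂/h₂ falls below the rate achievable on type D alone: E₂/h₂ = λE₁/(1 + λh₁).
Solve for λ: λE₁h₂ = E₂(1 + λh₁) → λ(E₁h₂ − E₂h₁) = E₂ → λ = E₂/(E₁h₂ − E₂h₁).
λ = 14.3/(9.77×6.1 − 14.3×2.72) = 14.3/20.7 = 0.6908 per s.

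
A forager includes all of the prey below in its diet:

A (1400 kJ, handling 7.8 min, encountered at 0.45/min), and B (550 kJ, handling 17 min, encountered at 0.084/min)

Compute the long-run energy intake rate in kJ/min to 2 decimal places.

113.88 kJ/min

R = Σλ_iE_i / (1 + Σλ_ih_i)
Numerator: 0.45×1400 + 0.084×550 = 676.2
Denominator: 1 + 0.45×7.8 + 0.084×17 = 5.938
R = 676.2/5.938 = 113.9 kJ/min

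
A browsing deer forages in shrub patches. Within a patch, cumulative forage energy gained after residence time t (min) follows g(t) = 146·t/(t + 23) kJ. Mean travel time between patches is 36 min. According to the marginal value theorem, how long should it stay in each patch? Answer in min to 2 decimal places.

Maximise g(t)/(T+t): set derivative to zero → g'(t)(T+t) = g(t).
g'(t) = 146·23/(t + 23)². Setting 146·23/(t+23)² = 146t/[(t+23)(36+t)] gives 23(36+t) = t(t+23), so t² = 23×36 = 828.
t* = √828 = 28.77 min.

28.77 min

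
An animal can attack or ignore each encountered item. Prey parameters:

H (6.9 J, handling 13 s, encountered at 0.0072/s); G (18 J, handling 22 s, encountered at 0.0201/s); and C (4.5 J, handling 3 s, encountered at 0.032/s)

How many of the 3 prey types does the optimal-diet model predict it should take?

3

Rank by E/h (J/s): C 1.5, G 0.818, H 0.531. Include each in turn until the next type's E/h falls below the running intake rate.
Rate on top 1: 0.1314. G: 0.818 > 0.1314 → include.
Rate on top 2: 0.3288. H: 0.531 > 0.3288 → include.
Optimal diet: C, G, H — 3 of 3 types.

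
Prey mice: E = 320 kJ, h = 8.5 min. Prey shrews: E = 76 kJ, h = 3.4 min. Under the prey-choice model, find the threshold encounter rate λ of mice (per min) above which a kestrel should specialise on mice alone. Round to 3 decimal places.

0.172 per min

The zero-one rule: include shrews iff E₂/h₂ > λE₁/(1+λh₁). Equality gives the switch point.
λE₁h₂ = E₂ + λE₂h₁ ⇒ λ = E₂/(E₁h₂ − E₂h₁) = 76/(1088 − 646) = 0.1719 per min.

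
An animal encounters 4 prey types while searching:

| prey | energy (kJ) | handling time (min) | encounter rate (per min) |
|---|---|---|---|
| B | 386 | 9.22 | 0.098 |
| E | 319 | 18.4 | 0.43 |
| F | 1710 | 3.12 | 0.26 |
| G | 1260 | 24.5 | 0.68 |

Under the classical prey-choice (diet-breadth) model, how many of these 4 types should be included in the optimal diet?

1

Rank by E/h (kJ/min): F 548, G 51.4, B 41.9, E 17.3. Include each in turn until the next type's E/h falls below the running intake rate.
Rate on top 1: 245.5. G: 51.4 < 245.5 → exclude; stop.
Optimal diet: F — 1 of 4 types.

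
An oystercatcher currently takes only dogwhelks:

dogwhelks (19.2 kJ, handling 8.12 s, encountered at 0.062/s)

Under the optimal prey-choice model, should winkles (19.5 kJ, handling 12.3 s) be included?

Yes

Current rate: (0.062×19.2)/(1 + 0.062×8.12) = 0.7918 kJ/s.
Profitability of winkles: 19.5/12.3 = 1.585 kJ/s.
1.585 > 0.7918, so adding winkles raises the average — include it.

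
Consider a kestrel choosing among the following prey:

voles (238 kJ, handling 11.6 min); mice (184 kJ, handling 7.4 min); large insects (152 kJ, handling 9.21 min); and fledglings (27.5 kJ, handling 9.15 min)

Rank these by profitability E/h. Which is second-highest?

In descending order of E/h:
mice: 184/7.4 = 24.9 kJ/min
voles: 238/11.6 = 20.5 kJ/min
large insects: 152/9.21 = 16.5 kJ/min
fledglings: 27.5/9.15 = 3.01 kJ/min

voles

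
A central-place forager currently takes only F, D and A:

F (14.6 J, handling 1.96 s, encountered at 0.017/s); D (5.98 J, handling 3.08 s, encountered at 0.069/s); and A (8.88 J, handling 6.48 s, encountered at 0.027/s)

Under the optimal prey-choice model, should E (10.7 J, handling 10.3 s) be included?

Current rate: (0.017×14.6 + 0.069×5.98 + 0.027×8.88)/(1 + 0.017×1.96 + 0.069×3.08 + 0.027×6.48) = 0.6339 J/s.
E: E/h = 10.7/10.3 = 1.039 J/s.
Since 1.039 > R, including E increases the long-run rate.

Yes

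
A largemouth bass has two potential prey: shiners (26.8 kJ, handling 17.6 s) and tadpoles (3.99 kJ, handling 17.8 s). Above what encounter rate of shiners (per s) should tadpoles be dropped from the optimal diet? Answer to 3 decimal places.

Drop tadpoles once their profitability E₂/h₂ falls below the rate achievable on shiners alone: E₂/h₂ = λE₁/(1 + λh₁).
Solve for λ: λE₁h₂ = E₂(1 + λh₁) → λ(E₁h₂ − E₂h₁) = E₂ → λ = E₂/(E₁h₂ − E₂h₁).
λ = 3.99/(26.8×17.8 − 3.99×17.6) = 3.99/406.8 = 0.009808 per s.

0.010 per s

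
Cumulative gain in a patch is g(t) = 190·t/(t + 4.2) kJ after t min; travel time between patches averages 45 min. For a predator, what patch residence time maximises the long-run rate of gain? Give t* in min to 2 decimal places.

13.75 min

Optimal t* satisfies g'(t*) = g(t*)/(T + t*).
g'(t) = 190·4.2/(t + 4.2)². Setting 190·4.2/(t+4.2)² = 190t/[(t+4.2)(45+t)] gives 4.2(45+t) = t(t+4.2), so t² = 4.2×45 = 189.
t* = √189 = 13.75 min.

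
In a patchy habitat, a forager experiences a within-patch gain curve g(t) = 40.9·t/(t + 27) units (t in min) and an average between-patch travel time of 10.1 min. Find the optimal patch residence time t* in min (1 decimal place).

16.5 min

Maximise g(t)/(T+t): set derivative to zero → g'(t)(T+t) = g(t).
g'(t) = 40.9·27/(t + 27)². Setting 40.9·27/(t+27)² = 40.9t/[(t+27)(10.1+t)] gives 27(10.1+t) = t(t+27), so t² = 27×10.1 = 272.7.
t* = √272.7 = 16.51 min.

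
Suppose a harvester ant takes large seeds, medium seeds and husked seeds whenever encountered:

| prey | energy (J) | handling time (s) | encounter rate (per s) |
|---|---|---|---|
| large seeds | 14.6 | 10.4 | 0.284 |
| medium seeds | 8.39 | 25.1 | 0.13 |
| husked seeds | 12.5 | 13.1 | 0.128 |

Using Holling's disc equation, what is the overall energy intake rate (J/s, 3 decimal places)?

0.769 J/s

R = Σλ_iE_i / (1 + Σλ_ih_i)
Numerator: 0.284×14.6 + 0.13×8.39 + 0.128×12.5 = 6.837
Denominator: 1 + 0.284×10.4 + 0.13×25.1 + 0.128×13.1 = 8.893
R = 6.837/8.893 = 0.7688 J/s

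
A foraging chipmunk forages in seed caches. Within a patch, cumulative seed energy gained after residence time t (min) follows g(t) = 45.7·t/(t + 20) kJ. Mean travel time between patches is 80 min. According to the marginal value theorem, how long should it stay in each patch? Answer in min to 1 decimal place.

40.0 min

By the marginal value theorem, leave when the instantaneous gain rate g'(t) equals the habitat-wide average g(t)/(T + t).
g'(t) = 45.7·20/(t + 20)². Setting 45.7·20/(t+20)² = 45.7t/[(t+20)(80+t)] gives 20(80+t) = t(t+20), so t² = 20×80 = 1600.
t* = √1600 = 40 min.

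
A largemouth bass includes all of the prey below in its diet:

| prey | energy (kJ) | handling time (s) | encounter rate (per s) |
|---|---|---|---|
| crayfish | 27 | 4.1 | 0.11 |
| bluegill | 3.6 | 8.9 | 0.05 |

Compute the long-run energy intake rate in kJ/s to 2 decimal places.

1.66 kJ/s

R = (0.11×27 + 0.05×3.6) / (1 + 0.11×4.1 + 0.05×8.9) = 3.15/1.896 = 1.661 kJ/s.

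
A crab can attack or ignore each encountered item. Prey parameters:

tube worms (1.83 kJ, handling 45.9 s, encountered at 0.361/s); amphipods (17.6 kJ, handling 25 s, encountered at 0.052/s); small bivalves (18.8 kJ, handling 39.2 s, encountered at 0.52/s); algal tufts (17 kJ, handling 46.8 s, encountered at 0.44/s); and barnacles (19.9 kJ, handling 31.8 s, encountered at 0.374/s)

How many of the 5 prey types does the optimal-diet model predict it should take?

2

Profitabilities (E/h, kJ/s): amphipods 0.704, barnacles 0.626, small bivalves 0.48, algal tufts 0.363, tube worms 0.0399. Add prey in this order while the next type's profitability exceeds the intake rate on those already taken.
Rate on top 1: 0.3979. barnacles: 0.626 > 0.3979 → include.
Rate on top 2: 0.5889. small bivalves: 0.48 < 0.5889 → exclude; stop.
Optimal diet: amphipods, barnacles — 2 of 5 types.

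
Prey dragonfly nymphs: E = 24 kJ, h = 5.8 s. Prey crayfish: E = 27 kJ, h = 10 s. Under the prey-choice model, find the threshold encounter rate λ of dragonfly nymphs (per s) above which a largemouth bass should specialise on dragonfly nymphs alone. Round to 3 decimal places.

Drop crayfish once their profitability E₂/h₂ falls below the rate achievable on dragonfly nymphs alone: E₂/h₂ = λE₁/(1 + λh₁).
Solve for λ: λE₁h₂ = E₂(1 + λh₁) → λ(E₁h₂ − E₂h₁) = E₂ → λ = E₂/(E₁h₂ − E₂h₁).
λ = 27/(24×10 − 27×5.8) = 27/83.4 = 0.3237 per s.

0.324 per s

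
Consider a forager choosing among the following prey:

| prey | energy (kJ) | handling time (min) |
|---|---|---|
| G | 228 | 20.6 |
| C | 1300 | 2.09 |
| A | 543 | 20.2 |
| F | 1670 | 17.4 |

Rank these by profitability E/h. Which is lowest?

G

In descending order of E/h:
C: 1300/2.09 = 622 kJ/min
F: 1670/17.4 = 96 kJ/min
A: 543/20.2 = 26.9 kJ/min
G: 228/20.6 = 11.1 kJ/min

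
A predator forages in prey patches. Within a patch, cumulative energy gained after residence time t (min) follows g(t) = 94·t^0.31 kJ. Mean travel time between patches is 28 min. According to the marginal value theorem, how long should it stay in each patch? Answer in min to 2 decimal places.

Optimal t* satisfies g'(t*) = g(t*)/(T + t*).
g'(t) = 0.31·94·t^-0.69. Setting 0.31·94·t^-0.69 = 94·t^0.31/(28+t) gives 0.31(28+t) = t, so 0.69·t = 0.31×28.
t* = 0.31×28/0.69 = 12.58 min.

12.58 min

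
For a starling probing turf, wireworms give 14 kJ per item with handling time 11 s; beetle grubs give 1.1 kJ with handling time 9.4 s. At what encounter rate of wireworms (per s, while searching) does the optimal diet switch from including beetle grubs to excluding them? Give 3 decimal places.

0.009 per s

The zero-one rule: include beetle grubs iff E₂/h₂ > λE₁/(1+λh₁). Equality gives the switch point.
λE₁h₂ = E₂ + λE₂h₁ ⇒ λ = E₂/(E₁h₂ − E₂h₁) = 1.1/(131.6 − 12.1) = 0.009205 per s.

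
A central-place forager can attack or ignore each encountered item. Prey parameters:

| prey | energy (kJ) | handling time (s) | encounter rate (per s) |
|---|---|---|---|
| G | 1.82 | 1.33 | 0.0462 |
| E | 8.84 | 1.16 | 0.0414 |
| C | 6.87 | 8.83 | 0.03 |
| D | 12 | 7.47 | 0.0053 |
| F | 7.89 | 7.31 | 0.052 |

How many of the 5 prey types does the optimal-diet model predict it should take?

5

Rank by E/h (kJ/s): E 7.62, D 1.61, G 1.37, F 1.08, C 0.778. Include each in turn until the next type's E/h falls below the running intake rate.
Rate on top 1: 0.3492. D: 1.61 > 0.3492 → include.
Rate on top 2: 0.395. G: 1.37 > 0.395 → include.
Rate on top 3: 0.447. F: 1.08 > 0.447 → include.
Rate on top 4: 0.6042. C: 0.778 > 0.6042 → include.
Optimal diet: E, D, G, F, C — 5 of 5 types.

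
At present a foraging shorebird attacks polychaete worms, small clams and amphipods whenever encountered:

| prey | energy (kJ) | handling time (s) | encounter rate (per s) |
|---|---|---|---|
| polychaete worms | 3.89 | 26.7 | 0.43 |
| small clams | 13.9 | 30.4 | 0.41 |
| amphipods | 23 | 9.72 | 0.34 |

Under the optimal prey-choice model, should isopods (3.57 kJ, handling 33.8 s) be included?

No

Intake rate on the current diet: R = (0.43×3.89 + 0.41×13.9 + 0.34×23) / (1 + 0.43×26.7 + 0.41×30.4 + 0.34×9.72) = 15.19/28.25 = 0.5378 kJ/s.
isopods: E/h = 3.57/33.8 = 0.1056 kJ/s.
Since 0.1056 < R, time spent handling isopods is better spent searching.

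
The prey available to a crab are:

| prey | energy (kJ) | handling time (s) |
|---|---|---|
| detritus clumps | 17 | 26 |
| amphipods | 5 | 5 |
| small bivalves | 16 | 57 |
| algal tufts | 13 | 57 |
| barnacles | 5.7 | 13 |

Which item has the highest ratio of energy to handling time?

In descending order of E/h:
amphipods: 5/5 = 1 kJ/s
detritus clumps: 17/26 = 0.654 kJ/s
barnacles: 5.7/13 = 0.438 kJ/s
small bivalves: 16/57 = 0.281 kJ/s
algal tufts: 13/57 = 0.228 kJ/s

amphipods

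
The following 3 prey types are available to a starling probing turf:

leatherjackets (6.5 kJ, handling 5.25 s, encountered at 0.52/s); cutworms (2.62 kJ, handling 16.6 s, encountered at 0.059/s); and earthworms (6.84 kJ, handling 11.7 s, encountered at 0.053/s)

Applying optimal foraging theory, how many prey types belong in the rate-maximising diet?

E/h in descending order: leatherjackets 1.24, earthworms 0.585, cutworms 0.158 kJ/s. The optimal diet is the largest prefix of this list for which every included type satisfies E_i/h_i > R on the types above it.
Rate on top 1: 0.9062. earthworms: 0.585 < 0.9062 → exclude; stop.
Optimal diet: leatherjackets — 1 of 3 types.

1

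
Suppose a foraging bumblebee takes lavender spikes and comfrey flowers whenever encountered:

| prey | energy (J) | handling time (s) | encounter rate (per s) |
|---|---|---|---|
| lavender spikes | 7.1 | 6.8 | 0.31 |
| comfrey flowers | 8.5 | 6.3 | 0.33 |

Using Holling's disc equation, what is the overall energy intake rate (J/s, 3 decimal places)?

0.965 J/s

Energy encountered per unit search time: 0.31×7.1 + 0.33×8.5 = 5.006 J/s.
Handling time per unit search time: 0.31×6.8 + 0.33×6.3 = 4.187.
Rate = 5.006/(1 + 4.187) = 0.9651 J/s.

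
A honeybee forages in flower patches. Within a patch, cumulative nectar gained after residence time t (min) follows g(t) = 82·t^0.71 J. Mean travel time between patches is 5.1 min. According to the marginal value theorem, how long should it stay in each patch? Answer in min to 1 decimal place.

12.5 min

Maximise g(t)/(T+t): set derivative to zero → g'(t)(T+t) = g(t).
g'(t) = 0.71·82·t^-0.29. Setting 0.71·82·t^-0.29 = 82·t^0.71/(5.1+t) gives 0.71(5.1+t) = t, so 0.29·t = 0.71×5.1.
t* = 0.71×5.1/0.29 = 12.49 min.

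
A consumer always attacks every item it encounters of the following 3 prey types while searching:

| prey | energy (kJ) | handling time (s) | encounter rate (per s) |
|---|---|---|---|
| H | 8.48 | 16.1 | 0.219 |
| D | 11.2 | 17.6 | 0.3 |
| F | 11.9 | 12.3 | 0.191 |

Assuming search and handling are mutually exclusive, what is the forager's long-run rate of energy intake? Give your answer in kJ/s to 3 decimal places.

0.616 kJ/s

R = (0.219×8.48 + 0.3×11.2 + 0.191×11.9) / (1 + 0.219×16.1 + 0.3×17.6 + 0.191×12.3) = 7.49/12.16 = 0.6162 kJ/s.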